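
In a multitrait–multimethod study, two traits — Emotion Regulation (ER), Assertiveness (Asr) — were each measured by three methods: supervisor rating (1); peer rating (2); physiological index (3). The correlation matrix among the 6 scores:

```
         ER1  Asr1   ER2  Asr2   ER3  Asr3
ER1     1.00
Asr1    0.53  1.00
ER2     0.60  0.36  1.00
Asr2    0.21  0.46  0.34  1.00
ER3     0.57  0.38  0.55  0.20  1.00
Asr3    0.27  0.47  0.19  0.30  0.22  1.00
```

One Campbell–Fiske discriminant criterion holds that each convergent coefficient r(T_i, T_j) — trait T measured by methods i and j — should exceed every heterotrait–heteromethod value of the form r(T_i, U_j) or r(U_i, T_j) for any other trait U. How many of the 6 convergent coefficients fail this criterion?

0

Checking each validity diagonal entry against its comparison values:
ER (methods 1·2): 0.60 vs {0.21, 0.36} → pass.
ER (methods 1·3): 0.57 vs {0.27, 0.38} → pass.
ER (methods 2·3): 0.55 vs {0.19, 0.20} → pass.
Asr (methods 1·2): 0.46 vs {0.36, 0.21} → pass.
Asr (methods 1·3): 0.47 vs {0.38, 0.27} → pass.
Asr (methods 2·3): 0.30 vs {0.20, 0.19} → pass.
0 of 6 fail.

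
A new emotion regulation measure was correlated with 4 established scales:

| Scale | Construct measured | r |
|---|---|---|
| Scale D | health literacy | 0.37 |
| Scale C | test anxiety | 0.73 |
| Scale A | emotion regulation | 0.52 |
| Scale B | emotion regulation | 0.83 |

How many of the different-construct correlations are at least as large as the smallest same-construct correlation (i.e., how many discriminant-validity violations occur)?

1

Convergent (same construct = emotion regulation): Scale A, Scale B.
Smallest convergent = 0.52. Discriminant values: 0.37, 0.73; count ≥ 0.52 → 1.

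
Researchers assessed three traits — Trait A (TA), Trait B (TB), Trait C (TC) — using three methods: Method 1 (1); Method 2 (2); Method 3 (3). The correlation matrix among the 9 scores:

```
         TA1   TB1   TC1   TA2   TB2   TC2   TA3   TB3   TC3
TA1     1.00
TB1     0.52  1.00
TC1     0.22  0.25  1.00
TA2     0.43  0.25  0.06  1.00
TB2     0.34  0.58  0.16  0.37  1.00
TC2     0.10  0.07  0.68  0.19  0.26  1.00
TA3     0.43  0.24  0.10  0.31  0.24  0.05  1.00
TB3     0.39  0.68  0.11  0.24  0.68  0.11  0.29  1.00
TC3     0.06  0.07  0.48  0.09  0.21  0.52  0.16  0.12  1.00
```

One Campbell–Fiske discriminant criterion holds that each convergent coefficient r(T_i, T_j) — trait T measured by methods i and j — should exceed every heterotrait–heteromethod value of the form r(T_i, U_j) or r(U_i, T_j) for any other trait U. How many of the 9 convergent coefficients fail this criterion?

Each convergent coefficient versus the relevant comparison correlations:
TA (methods 1·2): 0.43 vs {0.34, 0.25, 0.10, 0.06} → pass.
TA (methods 1·3): 0.43 vs {0.39, 0.24, 0.06, 0.10} → pass.
TA (methods 2·3): 0.31 vs {0.24, 0.24, 0.09, 0.05} → pass.
TB (methods 1·2): 0.58 vs {0.25, 0.34, 0.07, 0.16} → pass.
TB (methods 1·3): 0.68 vs {0.24, 0.39, 0.07, 0.11} → pass.
TB (methods 2·3): 0.68 vs {0.24, 0.24, 0.21, 0.11} → pass.
TC (methods 1·2): 0.68 vs {0.06, 0.10, 0.16, 0.07} → pass.
TC (methods 1·3): 0.48 vs {0.10, 0.06, 0.11, 0.07} → pass.
TC (methods 2·3): 0.52 vs {0.05, 0.09, 0.11, 0.21} → pass.
0 of 9 fail.

0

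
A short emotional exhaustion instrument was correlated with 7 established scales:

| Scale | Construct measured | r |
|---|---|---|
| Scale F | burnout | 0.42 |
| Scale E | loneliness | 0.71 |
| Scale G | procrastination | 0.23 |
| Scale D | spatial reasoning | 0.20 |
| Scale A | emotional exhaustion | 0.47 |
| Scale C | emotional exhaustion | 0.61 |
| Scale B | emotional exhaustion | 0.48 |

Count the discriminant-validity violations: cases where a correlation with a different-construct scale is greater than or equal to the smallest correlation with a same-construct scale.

1

Convergent (same construct = emotional exhaustion): Scale A, Scale C, Scale B.
Smallest convergent = 0.47. Discriminant values: 0.42, 0.71, 0.23, 0.20; count ≥ 0.47 → 1.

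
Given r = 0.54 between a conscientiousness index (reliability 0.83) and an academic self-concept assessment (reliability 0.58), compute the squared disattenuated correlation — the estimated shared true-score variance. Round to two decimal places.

0.61

Disattenuated r = 0.54 / √(0.83 × 0.58) = 0.54 / 0.6938 = 0.7783.
Shared true-score variance = 0.7783² = 0.6058 ≈ 0.61.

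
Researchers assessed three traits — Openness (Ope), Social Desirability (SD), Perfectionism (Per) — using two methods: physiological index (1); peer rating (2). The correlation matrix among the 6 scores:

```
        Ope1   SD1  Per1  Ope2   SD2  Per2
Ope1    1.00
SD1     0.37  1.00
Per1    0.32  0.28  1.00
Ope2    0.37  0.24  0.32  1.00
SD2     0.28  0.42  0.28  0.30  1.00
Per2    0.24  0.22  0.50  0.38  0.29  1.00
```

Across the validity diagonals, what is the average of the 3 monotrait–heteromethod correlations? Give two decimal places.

Convergent values: 0.37, 0.42, 0.50; mean = 1.29/3 = 0.43.

0.43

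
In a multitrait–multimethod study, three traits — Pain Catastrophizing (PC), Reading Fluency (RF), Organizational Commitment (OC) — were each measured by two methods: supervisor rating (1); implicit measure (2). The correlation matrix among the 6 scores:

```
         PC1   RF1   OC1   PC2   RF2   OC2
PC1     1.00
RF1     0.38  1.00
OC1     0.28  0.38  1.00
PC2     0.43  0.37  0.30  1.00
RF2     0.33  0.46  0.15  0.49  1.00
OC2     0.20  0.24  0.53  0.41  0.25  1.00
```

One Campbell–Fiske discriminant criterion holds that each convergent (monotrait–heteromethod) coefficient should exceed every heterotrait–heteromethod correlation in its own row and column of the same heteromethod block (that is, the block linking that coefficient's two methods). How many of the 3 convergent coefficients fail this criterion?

Checking each validity diagonal entry against its comparison values:
PC (methods 1·2): 0.43 vs {0.33, 0.37, 0.20, 0.30} → pass.
RF (methods 1·2): 0.46 vs {0.37, 0.33, 0.24, 0.15} → pass.
OC (methods 1·2): 0.53 vs {0.30, 0.20, 0.15, 0.24} → pass.
0 of 3 fail.

0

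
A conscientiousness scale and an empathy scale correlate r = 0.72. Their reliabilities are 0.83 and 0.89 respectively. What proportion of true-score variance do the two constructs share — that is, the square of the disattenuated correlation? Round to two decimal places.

0.70

Disattenuated r = 0.72 / √(0.83 × 0.89) = 0.72 / 0.8595 = 0.8377.
Shared true-score variance = 0.8377² = 0.7017 ≈ 0.70.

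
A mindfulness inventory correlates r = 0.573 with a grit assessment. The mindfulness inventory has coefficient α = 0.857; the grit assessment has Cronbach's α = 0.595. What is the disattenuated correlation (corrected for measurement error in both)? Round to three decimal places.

r_true = r_obs / √(r_xx · r_yy) = 0.573 / √(0.857 × 0.595) = 0.573 / √0.509915 = 0.573 / 0.7141 ≈ 0.802.

0.802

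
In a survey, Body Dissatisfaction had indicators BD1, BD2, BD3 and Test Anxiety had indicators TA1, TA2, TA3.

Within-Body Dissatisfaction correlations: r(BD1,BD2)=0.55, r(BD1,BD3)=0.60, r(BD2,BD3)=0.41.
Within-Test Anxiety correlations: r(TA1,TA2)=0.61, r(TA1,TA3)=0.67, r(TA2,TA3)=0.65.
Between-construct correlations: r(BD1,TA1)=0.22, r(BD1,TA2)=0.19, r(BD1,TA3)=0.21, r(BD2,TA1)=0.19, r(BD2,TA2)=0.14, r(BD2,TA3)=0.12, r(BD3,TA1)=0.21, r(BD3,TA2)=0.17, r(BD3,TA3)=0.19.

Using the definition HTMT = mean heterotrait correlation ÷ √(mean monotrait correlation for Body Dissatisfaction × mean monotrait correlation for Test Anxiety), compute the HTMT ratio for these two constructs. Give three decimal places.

0.315

Between-construct mean = 1.64/9 = 0.1822.
Mean within-BD = 1.56/3 = 0.5200; mean within-TA = 1.93/3 = 0.6433.
Geometric mean = √(0.5200 × 0.6433) = 0.5784.
HTMT = 0.1822 / 0.5784 = 0.315.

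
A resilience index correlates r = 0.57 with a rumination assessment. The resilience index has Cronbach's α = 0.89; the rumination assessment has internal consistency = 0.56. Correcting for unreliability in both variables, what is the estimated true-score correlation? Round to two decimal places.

0.81

r_true = r_obs / √(r_xx · r_yy) = 0.57 / √(0.89 × 0.56) = 0.57 / √0.4984 = 0.57 / 0.7060 ≈ 0.81.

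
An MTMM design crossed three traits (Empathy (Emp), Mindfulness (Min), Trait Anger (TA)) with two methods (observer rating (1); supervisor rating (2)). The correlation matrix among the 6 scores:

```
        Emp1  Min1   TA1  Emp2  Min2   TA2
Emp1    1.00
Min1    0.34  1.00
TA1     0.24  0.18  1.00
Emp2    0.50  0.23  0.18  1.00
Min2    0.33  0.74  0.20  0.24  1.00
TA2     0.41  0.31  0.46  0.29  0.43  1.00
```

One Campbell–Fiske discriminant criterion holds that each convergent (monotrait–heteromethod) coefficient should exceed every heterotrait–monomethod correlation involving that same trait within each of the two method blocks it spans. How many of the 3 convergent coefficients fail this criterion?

Checking each validity diagonal entry against its comparison values:
Emp (methods 1·2): 0.50 vs {0.34, 0.24, 0.24, 0.29} → pass.
Min (methods 1·2): 0.74 vs {0.34, 0.24, 0.18, 0.43} → pass.
TA (methods 1·2): 0.46 vs {0.24, 0.29, 0.18, 0.43} → pass.
0 of 3 fail.

0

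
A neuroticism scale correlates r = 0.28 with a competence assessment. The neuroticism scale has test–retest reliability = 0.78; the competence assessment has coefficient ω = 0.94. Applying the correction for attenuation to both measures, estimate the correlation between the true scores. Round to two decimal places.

0.33

r_true = r_obs / √(r_xx · r_yy) = 0.28 / √(0.78 × 0.94) = 0.28 / √0.7332 = 0.28 / 0.8563 ≈ 0.33.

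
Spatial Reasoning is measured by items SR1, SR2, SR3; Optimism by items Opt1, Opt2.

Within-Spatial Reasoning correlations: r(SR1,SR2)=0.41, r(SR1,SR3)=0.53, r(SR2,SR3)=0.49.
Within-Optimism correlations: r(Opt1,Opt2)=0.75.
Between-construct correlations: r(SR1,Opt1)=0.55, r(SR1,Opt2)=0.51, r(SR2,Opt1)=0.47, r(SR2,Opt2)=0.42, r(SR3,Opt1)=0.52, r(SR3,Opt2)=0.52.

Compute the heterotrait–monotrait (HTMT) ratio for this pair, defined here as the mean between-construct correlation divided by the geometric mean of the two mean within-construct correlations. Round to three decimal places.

Mean heterotrait r = 2.99/6 = 0.4983.
Mean within-SR = 1.43/3 = 0.4767; mean within-Opt = 0.75/1 = 0.7500.
Geometric mean = √(0.4767 × 0.7500) = 0.5979.
HTMT = 0.4983 / 0.5979 = 0.833.

0.833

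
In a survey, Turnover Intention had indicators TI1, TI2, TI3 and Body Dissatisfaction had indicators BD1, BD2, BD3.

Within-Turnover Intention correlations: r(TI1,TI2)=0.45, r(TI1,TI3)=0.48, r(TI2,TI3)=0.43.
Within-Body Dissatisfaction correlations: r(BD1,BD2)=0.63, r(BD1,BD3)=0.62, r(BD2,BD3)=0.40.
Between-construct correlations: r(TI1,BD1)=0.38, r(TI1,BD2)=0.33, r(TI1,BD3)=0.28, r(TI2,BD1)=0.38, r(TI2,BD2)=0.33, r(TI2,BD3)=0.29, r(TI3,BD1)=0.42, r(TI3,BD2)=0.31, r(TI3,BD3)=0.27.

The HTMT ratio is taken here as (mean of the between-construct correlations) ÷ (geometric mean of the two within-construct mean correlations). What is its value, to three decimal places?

0.665

Mean between = 2.99/9 = 0.3322.
Mean within-TI = 1.36/3 = 0.4533; mean within-BD = 1.65/3 = 0.5500.
Geometric mean = √(0.4533 × 0.5500) = 0.4993.
HTMT = 0.3322 / 0.4993 = 0.665.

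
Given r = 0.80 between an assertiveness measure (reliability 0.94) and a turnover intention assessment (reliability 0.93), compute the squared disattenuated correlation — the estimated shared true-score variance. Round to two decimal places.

Disattenuated r = 0.80 / √(0.94 × 0.93) = 0.80 / 0.9350 = 0.8556.
Shared true-score variance = 0.8556² = 0.7321 ≈ 0.73.

0.73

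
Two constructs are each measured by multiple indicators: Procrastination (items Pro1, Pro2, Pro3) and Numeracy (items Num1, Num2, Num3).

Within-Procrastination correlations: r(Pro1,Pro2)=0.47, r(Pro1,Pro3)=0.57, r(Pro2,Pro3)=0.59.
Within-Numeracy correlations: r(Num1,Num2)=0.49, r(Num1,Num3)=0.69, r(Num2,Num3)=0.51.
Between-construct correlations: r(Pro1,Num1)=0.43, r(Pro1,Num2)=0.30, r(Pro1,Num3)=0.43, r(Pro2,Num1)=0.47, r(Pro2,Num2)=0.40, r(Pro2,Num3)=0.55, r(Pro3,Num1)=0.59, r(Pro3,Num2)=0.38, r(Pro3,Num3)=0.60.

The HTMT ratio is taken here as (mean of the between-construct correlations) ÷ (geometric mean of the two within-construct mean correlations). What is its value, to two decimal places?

Mean between = 4.15/9 = 0.4611.
Mean within-Pro = 1.63/3 = 0.5433; mean within-Num = 1.69/3 = 0.5633.
Geometric mean = √(0.5433 × 0.5633) = 0.5532.
HTMT = 0.4611 / 0.5532 = 0.83.

0.83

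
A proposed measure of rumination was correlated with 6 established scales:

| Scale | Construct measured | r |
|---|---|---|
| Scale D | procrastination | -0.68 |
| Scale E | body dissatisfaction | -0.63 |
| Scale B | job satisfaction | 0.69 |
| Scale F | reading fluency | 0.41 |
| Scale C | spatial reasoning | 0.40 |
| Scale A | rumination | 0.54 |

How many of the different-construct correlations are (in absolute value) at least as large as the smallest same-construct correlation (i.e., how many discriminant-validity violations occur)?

Convergent (same construct = rumination): Scale A.
Smallest convergent = 0.54. Discriminant |r|: 0.68, 0.63, 0.69, 0.41, 0.40; count ≥ 0.54 → 3.

3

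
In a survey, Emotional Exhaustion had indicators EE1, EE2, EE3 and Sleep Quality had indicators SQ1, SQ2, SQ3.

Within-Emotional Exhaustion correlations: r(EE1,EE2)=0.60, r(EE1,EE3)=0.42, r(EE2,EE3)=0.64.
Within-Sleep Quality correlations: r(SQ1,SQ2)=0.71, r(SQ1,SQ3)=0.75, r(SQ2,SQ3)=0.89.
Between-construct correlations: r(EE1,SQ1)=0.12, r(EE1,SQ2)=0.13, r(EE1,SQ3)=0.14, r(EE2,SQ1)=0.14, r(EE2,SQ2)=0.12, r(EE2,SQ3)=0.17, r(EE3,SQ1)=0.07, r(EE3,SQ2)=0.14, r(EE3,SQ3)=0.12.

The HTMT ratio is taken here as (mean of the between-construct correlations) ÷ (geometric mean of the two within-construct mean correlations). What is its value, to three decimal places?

0.194

Mean heterotrait r = 1.15/9 = 0.1278.
Mean within-EE = 1.66/3 = 0.5533; mean within-SQ = 2.35/3 = 0.7833.
Geometric mean = √(0.5533 × 0.7833) = 0.6583.
HTMT = 0.1278 / 0.6583 = 0.194.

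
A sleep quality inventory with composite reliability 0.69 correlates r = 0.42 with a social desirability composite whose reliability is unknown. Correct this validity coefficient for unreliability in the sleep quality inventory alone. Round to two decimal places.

Single correction: r_c = r_obs / √r_xx = 0.42 / √0.69 = 0.42 / 0.8307 ≈ 0.51.

0.51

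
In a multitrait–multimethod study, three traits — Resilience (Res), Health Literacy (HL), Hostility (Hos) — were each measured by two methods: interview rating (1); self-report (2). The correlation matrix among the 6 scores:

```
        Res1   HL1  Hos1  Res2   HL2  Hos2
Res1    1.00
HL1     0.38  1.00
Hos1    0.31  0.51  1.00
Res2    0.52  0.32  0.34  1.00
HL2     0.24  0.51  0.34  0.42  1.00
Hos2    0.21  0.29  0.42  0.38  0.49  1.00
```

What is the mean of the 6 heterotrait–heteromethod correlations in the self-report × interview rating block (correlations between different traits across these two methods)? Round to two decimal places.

0.29

HTHM values (method 2 × method 1): 0.32, 0.34, 0.24, 0.34, 0.21, 0.29; mean = 1.74/6 = 0.29.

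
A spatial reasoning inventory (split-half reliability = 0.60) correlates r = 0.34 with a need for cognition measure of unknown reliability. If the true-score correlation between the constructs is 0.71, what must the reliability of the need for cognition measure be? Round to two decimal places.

r_true = r_obs / √(r_xx · r_yy) ⇒ 0.71 = 0.34 / √(0.60 · r_yy).
√(0.60 · r_yy) = 0.34 / 0.71 = 0.4789; 0.60 · r_yy = 0.2293; r_yy = 0.2293 / 0.60 ≈ 0.38.

0.38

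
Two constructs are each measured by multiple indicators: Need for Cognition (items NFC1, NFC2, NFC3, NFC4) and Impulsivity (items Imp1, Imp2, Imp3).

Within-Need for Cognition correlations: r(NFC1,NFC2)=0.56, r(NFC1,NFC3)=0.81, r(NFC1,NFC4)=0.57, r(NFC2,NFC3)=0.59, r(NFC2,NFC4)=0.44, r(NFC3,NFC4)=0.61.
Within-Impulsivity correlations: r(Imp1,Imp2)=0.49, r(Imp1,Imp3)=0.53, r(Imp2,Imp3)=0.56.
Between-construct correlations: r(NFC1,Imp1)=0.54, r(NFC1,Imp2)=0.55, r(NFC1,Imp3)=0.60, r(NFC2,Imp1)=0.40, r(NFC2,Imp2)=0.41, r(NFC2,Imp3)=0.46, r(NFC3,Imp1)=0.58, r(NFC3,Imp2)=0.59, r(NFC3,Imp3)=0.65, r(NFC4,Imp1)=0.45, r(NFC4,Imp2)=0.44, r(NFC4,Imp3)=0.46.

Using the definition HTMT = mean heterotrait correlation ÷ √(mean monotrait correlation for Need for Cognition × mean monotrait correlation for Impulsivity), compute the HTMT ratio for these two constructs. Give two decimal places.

Mean between = 6.13/12 = 0.5108.
Mean within-NFC = 3.58/6 = 0.5967; mean within-Imp = 1.58/3 = 0.5267.
Geometric mean = √(0.5967 × 0.5267) = 0.5606.
HTMT = 0.5108 / 0.5606 = 0.91.

0.91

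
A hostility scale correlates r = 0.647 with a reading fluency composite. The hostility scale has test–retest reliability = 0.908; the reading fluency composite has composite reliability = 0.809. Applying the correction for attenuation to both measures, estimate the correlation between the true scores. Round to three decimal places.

r_true = r_obs / √(r_xx · r_yy) = 0.647 / √(0.908 × 0.809) = 0.647 / √0.734572 = 0.647 / 0.8571 ≈ 0.755.

0.755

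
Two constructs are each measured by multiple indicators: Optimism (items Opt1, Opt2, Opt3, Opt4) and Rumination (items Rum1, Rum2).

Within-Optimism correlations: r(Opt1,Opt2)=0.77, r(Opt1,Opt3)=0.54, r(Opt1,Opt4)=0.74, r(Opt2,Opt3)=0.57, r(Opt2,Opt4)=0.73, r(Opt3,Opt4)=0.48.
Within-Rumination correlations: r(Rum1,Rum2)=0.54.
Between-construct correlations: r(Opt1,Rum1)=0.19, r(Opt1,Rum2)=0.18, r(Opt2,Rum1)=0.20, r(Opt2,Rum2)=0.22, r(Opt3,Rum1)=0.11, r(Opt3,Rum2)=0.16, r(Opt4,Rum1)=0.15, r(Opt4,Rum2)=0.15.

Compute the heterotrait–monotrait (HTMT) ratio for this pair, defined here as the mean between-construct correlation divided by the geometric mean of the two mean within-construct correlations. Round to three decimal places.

0.290

Mean between = 1.36/8 = 0.1700.
Mean within-Opt = 3.83/6 = 0.6383; mean within-Rum = 0.54/1 = 0.5400.
Geometric mean = √(0.6383 × 0.5400) = 0.5871.
HTMT = 0.1700 / 0.5871 = 0.290.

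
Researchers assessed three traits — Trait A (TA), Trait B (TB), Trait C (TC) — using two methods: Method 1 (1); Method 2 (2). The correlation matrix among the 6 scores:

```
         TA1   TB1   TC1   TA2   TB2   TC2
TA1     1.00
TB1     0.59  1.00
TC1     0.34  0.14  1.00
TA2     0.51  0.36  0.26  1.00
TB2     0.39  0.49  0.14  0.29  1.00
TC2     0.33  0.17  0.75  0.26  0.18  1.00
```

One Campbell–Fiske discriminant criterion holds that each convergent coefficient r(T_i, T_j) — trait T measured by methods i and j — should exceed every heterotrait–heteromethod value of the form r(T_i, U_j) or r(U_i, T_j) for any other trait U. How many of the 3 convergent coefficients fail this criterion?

Convergent coefficients and their comparison sets:
TA (methods 1·2): 0.51 vs {0.39, 0.36, 0.33, 0.26} → pass.
TB (methods 1·2): 0.49 vs {0.36, 0.39, 0.17, 0.14} → pass.
TC (methods 1·2): 0.75 vs {0.26, 0.33, 0.14, 0.17} → pass.
0 of 3 fail.

0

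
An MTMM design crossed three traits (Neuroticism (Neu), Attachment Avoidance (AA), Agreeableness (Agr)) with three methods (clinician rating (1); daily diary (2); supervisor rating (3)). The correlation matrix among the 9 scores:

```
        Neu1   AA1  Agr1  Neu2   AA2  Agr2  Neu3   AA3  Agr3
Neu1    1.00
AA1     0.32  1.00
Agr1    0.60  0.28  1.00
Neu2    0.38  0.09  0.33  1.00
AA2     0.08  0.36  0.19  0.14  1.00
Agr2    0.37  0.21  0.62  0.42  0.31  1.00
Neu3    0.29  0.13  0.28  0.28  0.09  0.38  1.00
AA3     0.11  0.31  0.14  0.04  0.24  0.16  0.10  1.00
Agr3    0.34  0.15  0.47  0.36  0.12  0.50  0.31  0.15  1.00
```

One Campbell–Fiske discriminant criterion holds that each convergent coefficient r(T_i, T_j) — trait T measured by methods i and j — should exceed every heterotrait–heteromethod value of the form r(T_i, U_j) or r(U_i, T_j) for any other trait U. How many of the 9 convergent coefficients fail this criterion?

2

Convergent coefficients and their comparison sets:
Neu (methods 1·2): 0.38 vs {0.08, 0.09, 0.37, 0.33} → pass.
Neu (methods 1·3): 0.29 vs {0.11, 0.13, 0.34, 0.28} → fail.
Neu (methods 2·3): 0.28 vs {0.04, 0.09, 0.36, 0.38} → fail.
AA (methods 1·2): 0.36 vs {0.09, 0.08, 0.21, 0.19} → pass.
AA (methods 1·3): 0.31 vs {0.13, 0.11, 0.15, 0.14} → pass.
AA (methods 2·3): 0.24 vs {0.09, 0.04, 0.12, 0.16} → pass.
Agr (methods 1·2): 0.62 vs {0.33, 0.37, 0.19, 0.21} → pass.
Agr (methods 1·3): 0.47 vs {0.28, 0.34, 0.14, 0.15} → pass.
Agr (methods 2·3): 0.50 vs {0.38, 0.36, 0.16, 0.12} → pass.
2 of 9 fail.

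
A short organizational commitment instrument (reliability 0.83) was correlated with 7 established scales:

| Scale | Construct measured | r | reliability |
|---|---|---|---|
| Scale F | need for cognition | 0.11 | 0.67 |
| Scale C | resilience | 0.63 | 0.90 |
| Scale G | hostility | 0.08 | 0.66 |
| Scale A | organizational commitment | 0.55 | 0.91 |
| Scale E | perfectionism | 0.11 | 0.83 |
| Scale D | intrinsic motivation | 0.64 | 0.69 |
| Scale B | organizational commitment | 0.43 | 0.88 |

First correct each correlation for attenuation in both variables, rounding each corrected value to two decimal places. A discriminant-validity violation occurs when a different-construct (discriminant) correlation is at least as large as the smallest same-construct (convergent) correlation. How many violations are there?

2

Disattenuated r (r / √(r_scale · r_new)):
  Scale F (disc): 0.11 / √(0.67·0.83) = 0.15
  Scale C (disc): 0.63 / √(0.90·0.83) = 0.73
  Scale G (disc): 0.08 / √(0.66·0.83) = 0.11
  Scale A (conv): 0.55 / √(0.91·0.83) = 0.63
  Scale E (disc): 0.11 / √(0.83·0.83) = 0.13
  Scale D (disc): 0.64 / √(0.69·0.83) = 0.85
  Scale B (conv): 0.43 / √(0.88·0.83) = 0.50
Smallest convergent = 0.50. Discriminant values: 0.15, 0.73, 0.11, 0.13, 0.85; count ≥ 0.50 → 2.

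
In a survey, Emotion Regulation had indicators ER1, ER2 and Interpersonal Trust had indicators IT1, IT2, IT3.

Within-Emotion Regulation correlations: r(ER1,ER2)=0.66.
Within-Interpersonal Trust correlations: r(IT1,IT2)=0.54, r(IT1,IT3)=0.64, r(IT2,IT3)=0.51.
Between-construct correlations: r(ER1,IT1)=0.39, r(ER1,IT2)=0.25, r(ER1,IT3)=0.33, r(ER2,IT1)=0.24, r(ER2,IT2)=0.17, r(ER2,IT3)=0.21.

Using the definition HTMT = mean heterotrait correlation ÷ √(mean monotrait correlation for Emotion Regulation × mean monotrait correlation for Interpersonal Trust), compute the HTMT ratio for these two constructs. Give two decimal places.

Mean heterotrait r = 1.59/6 = 0.2650.
Mean within-ER = 0.66/1 = 0.6600; mean within-IT = 1.69/3 = 0.5633.
Geometric mean = √(0.6600 × 0.5633) = 0.6097.
HTMT = 0.2650 / 0.6097 = 0.43.

0.43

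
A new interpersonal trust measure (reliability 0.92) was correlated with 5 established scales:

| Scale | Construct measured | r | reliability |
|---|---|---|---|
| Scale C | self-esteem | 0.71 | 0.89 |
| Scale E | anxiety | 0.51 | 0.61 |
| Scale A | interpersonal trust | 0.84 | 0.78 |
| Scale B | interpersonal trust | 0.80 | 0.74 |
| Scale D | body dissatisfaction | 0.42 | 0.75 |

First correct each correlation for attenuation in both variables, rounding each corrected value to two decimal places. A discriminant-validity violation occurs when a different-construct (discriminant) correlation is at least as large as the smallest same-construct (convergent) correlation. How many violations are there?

Disattenuated r (r / √(r_scale · r_new)):
  Scale C (disc): 0.71 / √(0.89·0.92) = 0.78
  Scale E (disc): 0.51 / √(0.61·0.92) = 0.68
  Scale A (conv): 0.84 / √(0.78·0.92) = 0.99
  Scale B (conv): 0.80 / √(0.74·0.92) = 0.97
  Scale D (disc): 0.42 / √(0.75·0.92) = 0.51
Smallest convergent = 0.97. Discriminant values: 0.78, 0.68, 0.51; count ≥ 0.97 → 0.

0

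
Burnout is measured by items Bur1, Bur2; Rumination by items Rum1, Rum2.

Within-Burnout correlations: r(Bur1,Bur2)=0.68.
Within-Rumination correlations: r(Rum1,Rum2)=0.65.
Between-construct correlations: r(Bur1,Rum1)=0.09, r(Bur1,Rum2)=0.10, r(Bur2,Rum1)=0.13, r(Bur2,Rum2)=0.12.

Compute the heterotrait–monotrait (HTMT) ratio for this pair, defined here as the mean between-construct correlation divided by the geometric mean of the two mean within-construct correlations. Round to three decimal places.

Between-construct mean = 0.44/4 = 0.1100.
Mean within-Bur = 0.68/1 = 0.6800; mean within-Rum = 0.65/1 = 0.6500.
Geometric mean = √(0.6800 × 0.6500) = 0.6648.
HTMT = 0.1100 / 0.6648 = 0.165.

0.165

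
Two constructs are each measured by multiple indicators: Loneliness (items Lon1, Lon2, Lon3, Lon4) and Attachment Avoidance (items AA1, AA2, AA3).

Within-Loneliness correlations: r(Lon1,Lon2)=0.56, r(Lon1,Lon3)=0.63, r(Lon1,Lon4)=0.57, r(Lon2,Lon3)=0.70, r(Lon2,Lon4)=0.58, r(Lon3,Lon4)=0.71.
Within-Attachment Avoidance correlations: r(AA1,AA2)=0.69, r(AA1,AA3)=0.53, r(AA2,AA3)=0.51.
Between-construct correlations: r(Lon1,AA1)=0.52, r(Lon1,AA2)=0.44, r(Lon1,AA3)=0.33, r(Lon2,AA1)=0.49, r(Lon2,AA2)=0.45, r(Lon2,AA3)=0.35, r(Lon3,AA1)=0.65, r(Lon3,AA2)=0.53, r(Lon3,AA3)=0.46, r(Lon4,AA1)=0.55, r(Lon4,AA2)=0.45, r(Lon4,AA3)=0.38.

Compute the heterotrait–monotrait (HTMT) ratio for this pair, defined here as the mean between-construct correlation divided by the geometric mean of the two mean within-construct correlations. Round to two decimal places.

0.78

Between-construct mean = 5.60/12 = 0.4667.
Mean within-Lon = 3.75/6 = 0.6250; mean within-AA = 1.73/3 = 0.5767.
Geometric mean = √(0.6250 × 0.5767) = 0.6004.
HTMT = 0.4667 / 0.6004 = 0.78.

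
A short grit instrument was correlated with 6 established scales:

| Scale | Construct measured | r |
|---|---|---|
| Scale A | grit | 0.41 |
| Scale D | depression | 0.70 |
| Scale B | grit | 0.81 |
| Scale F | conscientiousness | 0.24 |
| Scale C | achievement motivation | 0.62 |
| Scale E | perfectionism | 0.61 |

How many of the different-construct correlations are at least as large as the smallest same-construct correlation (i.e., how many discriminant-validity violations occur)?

3

Convergent (same construct = grit): Scale A, Scale B.
Smallest convergent = 0.41. Discriminant values: 0.70, 0.24, 0.62, 0.61; count ≥ 0.41 → 3.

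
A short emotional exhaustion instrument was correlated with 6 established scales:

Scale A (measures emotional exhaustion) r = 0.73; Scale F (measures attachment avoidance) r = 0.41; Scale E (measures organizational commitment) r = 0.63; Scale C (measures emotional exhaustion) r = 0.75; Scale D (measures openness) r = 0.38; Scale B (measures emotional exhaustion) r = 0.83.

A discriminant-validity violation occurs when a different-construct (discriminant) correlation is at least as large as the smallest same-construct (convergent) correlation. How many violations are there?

Convergent (same construct = emotional exhaustion): Scale A, Scale C, Scale B.
Smallest convergent = 0.73. Discriminant values: 0.41, 0.63, 0.38; count ≥ 0.73 → 0.

0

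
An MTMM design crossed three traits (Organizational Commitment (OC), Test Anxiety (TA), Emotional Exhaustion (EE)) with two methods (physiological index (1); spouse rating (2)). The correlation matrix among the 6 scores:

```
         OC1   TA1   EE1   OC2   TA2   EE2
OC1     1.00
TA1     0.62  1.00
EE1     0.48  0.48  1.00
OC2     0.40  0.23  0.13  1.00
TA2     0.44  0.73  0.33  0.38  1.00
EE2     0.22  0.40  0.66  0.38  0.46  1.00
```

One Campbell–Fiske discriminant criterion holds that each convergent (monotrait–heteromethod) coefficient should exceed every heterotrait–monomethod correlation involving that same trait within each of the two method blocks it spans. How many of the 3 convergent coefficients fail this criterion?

Checking each validity diagonal entry against its comparison values:
OC (methods 1·2): 0.40 vs {0.62, 0.38, 0.48, 0.38} → fail.
TA (methods 1·2): 0.73 vs {0.62, 0.38, 0.48, 0.46} → pass.
EE (methods 1·2): 0.66 vs {0.48, 0.38, 0.48, 0.46} → pass.
1 of 3 fail.

1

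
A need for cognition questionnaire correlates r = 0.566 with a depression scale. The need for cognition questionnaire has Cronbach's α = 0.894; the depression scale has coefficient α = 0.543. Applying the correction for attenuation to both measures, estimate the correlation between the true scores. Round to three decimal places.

0.812

r_true = r_obs / √(r_xx · r_yy) = 0.566 / √(0.894 × 0.543) = 0.566 / √0.485442 = 0.566 / 0.6967 ≈ 0.812.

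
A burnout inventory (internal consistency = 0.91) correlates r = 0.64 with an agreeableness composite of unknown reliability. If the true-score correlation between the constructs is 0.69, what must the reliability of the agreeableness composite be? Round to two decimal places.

r_true = r_obs / √(r_xx · r_yy) ⇒ 0.69 = 0.64 / √(0.91 · r_yy).
√(0.91 · r_yy) = 0.64 / 0.69 = 0.9275; 0.91 · r_yy = 0.8603; r_yy = 0.8603 / 0.91 ≈ 0.95.

0.95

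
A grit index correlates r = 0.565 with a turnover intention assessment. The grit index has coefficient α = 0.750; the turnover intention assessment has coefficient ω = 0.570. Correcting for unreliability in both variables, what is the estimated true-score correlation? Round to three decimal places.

r_true = r_obs / √(r_xx · r_yy) = 0.565 / √(0.750 × 0.570) = 0.565 / √0.427500 = 0.565 / 0.6538 ≈ 0.864.

0.864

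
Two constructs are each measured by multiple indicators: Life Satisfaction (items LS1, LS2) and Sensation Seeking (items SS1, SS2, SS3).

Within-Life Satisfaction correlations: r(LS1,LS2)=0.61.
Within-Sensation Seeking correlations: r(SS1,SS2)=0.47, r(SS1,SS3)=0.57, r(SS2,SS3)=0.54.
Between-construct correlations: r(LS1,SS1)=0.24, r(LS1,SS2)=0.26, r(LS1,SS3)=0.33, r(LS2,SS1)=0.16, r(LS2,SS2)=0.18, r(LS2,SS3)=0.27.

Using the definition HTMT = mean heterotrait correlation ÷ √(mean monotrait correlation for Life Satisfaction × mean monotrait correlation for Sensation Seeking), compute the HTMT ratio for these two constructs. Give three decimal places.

0.423

Mean heterotrait r = 1.44/6 = 0.2400.
Mean within-LS = 0.61/1 = 0.6100; mean within-SS = 1.58/3 = 0.5267.
Geometric mean = √(0.6100 × 0.5267) = 0.5668.
HTMT = 0.2400 / 0.5668 = 0.423.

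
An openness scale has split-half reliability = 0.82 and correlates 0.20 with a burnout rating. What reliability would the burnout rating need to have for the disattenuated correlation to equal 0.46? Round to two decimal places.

0.23

r_true = r_obs / √(r_xx · r_yy) ⇒ 0.46 = 0.20 / √(0.82 · r_yy).
√(0.82 · r_yy) = 0.20 / 0.46 = 0.4348; 0.82 · r_yy = 0.1891; r_yy = 0.1891 / 0.82 ≈ 0.23.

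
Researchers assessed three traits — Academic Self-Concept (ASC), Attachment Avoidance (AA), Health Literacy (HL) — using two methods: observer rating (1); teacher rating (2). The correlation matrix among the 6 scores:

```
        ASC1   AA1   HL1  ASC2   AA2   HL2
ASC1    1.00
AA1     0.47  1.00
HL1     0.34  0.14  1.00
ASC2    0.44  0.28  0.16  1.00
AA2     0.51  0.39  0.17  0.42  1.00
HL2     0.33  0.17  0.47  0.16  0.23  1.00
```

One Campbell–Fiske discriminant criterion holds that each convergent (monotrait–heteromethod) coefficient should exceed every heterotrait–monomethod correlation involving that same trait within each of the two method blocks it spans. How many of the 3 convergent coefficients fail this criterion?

Each convergent coefficient versus the relevant comparison correlations:
ASC (methods 1·2): 0.44 vs {0.47, 0.42, 0.34, 0.16} → fail.
AA (methods 1·2): 0.39 vs {0.47, 0.42, 0.14, 0.23} → fail.
HL (methods 1·2): 0.47 vs {0.34, 0.16, 0.14, 0.23} → pass.
2 of 3 fail.

2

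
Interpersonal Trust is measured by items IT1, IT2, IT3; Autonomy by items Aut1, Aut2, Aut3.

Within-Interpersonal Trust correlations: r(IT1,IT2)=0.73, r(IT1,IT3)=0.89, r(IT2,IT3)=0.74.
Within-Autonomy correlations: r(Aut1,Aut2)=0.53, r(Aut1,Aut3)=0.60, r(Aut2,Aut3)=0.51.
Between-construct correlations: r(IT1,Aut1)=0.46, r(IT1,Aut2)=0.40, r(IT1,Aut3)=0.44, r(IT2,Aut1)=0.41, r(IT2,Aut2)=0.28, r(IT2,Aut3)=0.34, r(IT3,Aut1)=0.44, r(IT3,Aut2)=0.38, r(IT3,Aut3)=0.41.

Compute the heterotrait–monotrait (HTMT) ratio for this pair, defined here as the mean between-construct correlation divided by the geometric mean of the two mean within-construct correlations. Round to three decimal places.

Mean heterotrait r = 3.56/9 = 0.3956.
Mean within-IT = 2.36/3 = 0.7867; mean within-Aut = 1.64/3 = 0.5467.
Geometric mean = √(0.7867 × 0.5467) = 0.6558.
HTMT = 0.3956 / 0.6558 = 0.603.

0.603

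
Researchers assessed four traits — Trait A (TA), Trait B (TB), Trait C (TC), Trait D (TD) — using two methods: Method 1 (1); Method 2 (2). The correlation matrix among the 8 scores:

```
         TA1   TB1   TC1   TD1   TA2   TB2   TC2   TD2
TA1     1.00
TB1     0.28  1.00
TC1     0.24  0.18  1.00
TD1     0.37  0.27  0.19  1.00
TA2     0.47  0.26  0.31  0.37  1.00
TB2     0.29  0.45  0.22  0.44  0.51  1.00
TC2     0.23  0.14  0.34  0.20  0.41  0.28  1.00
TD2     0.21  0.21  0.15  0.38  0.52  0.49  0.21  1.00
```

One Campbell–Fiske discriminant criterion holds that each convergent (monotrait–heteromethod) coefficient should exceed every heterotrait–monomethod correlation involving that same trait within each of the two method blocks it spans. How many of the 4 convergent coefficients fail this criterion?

Each convergent coefficient versus the relevant comparison correlations:
TA (methods 1·2): 0.47 vs {0.28, 0.51, 0.24, 0.41, 0.37, 0.52} → fail.
TB (methods 1·2): 0.45 vs {0.28, 0.51, 0.18, 0.28, 0.27, 0.49} → fail.
TC (methods 1·2): 0.34 vs {0.24, 0.41, 0.18, 0.28, 0.19, 0.21} → fail.
TD (methods 1·2): 0.38 vs {0.37, 0.52, 0.27, 0.49, 0.19, 0.21} → fail.
4 of 4 fail.

4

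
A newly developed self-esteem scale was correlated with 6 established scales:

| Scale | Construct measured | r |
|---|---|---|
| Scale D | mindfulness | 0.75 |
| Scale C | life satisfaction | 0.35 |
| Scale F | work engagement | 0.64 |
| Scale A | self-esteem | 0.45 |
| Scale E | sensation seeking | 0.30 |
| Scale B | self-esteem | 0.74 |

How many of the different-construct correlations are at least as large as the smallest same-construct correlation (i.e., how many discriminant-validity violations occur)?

Convergent (same construct = self-esteem): Scale A, Scale B.
Smallest convergent = 0.45. Discriminant values: 0.75, 0.35, 0.64, 0.30; count ≥ 0.45 → 2.

2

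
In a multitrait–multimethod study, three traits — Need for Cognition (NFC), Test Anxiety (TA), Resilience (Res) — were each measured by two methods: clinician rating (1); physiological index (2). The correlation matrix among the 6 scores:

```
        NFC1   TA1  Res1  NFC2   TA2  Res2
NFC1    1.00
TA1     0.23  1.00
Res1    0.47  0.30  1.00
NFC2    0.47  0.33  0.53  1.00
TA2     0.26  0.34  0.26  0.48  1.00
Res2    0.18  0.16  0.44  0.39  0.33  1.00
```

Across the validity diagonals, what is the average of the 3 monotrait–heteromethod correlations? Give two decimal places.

0.42

Convergent values: 0.47, 0.34, 0.44; mean = 1.25/3 = 0.42.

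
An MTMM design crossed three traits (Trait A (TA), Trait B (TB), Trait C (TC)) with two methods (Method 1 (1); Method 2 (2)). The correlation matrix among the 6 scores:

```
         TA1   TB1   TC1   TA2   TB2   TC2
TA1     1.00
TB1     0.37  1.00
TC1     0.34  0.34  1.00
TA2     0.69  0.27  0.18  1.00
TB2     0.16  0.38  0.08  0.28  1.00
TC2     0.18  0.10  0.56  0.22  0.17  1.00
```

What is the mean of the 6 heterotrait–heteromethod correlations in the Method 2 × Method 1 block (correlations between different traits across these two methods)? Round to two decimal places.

0.16

HTHM values (method 2 × method 1): 0.27, 0.18, 0.16, 0.08, 0.18, 0.10; mean = 0.97/6 = 0.16.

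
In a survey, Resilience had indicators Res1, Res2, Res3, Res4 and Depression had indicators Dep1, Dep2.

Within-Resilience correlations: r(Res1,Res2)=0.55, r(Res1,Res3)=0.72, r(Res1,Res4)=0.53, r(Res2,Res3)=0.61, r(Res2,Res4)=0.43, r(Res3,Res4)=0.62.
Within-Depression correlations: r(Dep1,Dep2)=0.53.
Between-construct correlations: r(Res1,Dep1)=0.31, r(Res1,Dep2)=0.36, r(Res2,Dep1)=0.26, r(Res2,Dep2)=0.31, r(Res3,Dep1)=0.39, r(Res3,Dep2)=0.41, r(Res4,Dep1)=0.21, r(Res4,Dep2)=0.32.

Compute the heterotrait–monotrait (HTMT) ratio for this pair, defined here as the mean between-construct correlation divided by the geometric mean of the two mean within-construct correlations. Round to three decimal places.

Mean heterotrait r = 2.57/8 = 0.3213.
Mean within-Res = 3.46/6 = 0.5767; mean within-Dep = 0.53/1 = 0.5300.
Geometric mean = √(0.5767 × 0.5300) = 0.5529.
HTMT = 0.3213 / 0.5529 = 0.581.

0.581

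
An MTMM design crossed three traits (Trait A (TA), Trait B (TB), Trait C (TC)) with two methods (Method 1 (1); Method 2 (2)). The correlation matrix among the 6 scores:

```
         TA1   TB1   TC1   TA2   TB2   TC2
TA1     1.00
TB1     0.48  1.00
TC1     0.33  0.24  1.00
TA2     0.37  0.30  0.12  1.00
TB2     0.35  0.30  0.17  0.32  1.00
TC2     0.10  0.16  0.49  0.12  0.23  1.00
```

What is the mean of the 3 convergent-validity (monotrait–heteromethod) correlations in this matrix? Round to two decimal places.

0.39

Convergent values: 0.37, 0.30, 0.49; mean = 1.16/3 = 0.39.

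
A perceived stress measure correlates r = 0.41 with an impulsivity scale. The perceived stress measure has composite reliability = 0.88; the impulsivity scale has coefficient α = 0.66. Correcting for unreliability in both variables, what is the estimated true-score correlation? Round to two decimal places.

r_true = r_obs / √(r_xx · r_yy) = 0.41 / √(0.88 × 0.66) = 0.41 / √0.5808 = 0.41 / 0.7621 ≈ 0.54.

0.54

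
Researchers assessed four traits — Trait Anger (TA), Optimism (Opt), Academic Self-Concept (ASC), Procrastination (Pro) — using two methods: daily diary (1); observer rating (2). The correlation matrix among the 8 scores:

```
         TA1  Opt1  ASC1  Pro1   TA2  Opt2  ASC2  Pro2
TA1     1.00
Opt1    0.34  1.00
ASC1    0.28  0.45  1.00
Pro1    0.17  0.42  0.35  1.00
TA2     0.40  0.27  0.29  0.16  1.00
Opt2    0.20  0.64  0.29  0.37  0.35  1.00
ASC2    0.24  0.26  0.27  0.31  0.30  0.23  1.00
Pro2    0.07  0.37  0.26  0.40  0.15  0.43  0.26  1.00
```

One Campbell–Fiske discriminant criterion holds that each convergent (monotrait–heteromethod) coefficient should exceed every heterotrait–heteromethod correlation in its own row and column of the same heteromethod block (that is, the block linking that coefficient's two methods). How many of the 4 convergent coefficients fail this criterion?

1

Checking each validity diagonal entry against its comparison values:
TA (methods 1·2): 0.40 vs {0.20, 0.27, 0.24, 0.29, 0.07, 0.16} → pass.
Opt (methods 1·2): 0.64 vs {0.27, 0.20, 0.26, 0.29, 0.37, 0.37} → pass.
ASC (methods 1·2): 0.27 vs {0.29, 0.24, 0.29, 0.26, 0.26, 0.31} → fail.
Pro (methods 1·2): 0.40 vs {0.16, 0.07, 0.37, 0.37, 0.31, 0.26} → pass.
1 of 4 fail.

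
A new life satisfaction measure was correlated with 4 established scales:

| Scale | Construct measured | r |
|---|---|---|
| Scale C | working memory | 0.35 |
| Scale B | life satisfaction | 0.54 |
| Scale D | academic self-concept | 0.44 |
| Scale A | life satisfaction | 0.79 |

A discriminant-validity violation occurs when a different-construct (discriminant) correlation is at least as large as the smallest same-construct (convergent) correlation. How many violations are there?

0

Convergent (same construct = life satisfaction): Scale B, Scale A.
Smallest convergent = 0.54. Discriminant values: 0.35, 0.44; count ≥ 0.54 → 0.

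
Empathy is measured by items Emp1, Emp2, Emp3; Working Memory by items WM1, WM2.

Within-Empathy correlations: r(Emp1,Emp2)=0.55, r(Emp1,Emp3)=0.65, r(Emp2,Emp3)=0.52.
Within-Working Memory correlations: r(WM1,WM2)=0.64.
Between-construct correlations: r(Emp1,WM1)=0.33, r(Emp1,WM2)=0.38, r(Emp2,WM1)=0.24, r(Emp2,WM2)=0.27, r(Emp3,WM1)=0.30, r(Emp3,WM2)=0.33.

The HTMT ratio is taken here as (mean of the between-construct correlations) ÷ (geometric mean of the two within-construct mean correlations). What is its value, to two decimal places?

0.51

Mean heterotrait r = 1.85/6 = 0.3083.
Mean within-Emp = 1.72/3 = 0.5733; mean within-WM = 0.64/1 = 0.6400.
Geometric mean = √(0.5733 × 0.6400) = 0.6057.
HTMT = 0.3083 / 0.6057 = 0.51.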